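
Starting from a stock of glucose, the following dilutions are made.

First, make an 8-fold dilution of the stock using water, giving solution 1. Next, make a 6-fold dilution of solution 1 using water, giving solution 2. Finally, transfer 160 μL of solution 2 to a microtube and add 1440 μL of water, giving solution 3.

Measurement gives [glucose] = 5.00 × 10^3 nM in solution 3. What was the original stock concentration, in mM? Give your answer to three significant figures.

Step 1: 8-fold → factor 8
Step 2: 6-fold → factor 6
Step 3: 160 μL + 1440 μL = 1600 μL total → factor 1600/160 = 10
Overall dilution factor = 8 × 6 × 10 = 480
Stock = 5.00 × 10^3 nM × 480 = 2.400 × 10^6 nM = 2.40 mM

2.40 mM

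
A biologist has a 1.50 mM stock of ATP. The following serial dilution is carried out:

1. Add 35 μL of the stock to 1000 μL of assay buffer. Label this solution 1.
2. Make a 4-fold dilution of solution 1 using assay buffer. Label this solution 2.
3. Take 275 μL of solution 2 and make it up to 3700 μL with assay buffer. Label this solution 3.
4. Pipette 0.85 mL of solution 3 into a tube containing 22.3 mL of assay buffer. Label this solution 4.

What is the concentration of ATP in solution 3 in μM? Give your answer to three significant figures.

0.943 μM

Step 1: 35 μL + 1000 μL = 1035 μL total → factor 1035/35 = 29.571
Step 2: 4-fold → factor 4
Step 3: 275 μL brought to 3700 μL → factor 3700/275 = 13.455
Dilution factor through solution 3 = 29.571 × 4 × 13.455 = 1591.5
[solution 3] = 1.50 mM / 1591.5 = 0.0009425 mM = 0.943 μM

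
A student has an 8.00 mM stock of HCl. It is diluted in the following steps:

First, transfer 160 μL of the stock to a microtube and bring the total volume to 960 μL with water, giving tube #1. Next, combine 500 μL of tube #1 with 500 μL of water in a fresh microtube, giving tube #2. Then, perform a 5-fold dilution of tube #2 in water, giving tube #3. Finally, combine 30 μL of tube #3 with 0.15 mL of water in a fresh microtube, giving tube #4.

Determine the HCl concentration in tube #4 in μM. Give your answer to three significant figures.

22.2 μM

Step 1: 160 μL brought to 960 μL → factor 960/160 = 6
Step 2: 500 μL + 500 μL = 1000 μL total → factor 1000/500 = 2
Step 3: 5-fold → factor 5
Step 4: 30 μL + 0.15 mL = 180 μL total → factor 180/30 = 6
Overall dilution factor = 6 × 2 × 5 × 6 = 360
Final = 8.00 mM / 360 = 0.02222 mM = 22.2 μM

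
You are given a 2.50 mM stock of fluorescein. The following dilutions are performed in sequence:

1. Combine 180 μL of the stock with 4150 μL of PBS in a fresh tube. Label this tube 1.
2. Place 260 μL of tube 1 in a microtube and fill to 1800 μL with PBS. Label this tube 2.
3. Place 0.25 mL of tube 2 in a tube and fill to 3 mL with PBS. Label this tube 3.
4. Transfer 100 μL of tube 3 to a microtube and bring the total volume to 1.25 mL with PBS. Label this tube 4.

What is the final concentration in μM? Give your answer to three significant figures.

0.100 μM

Step 1: 180 μL + 4150 μL = 4330 μL total → factor 4330/180 = 24.056
Step 2: 260 μL brought to 1800 μL → factor 1800/260 = 6.9231
Step 3: 0.25 mL brought to 3 mL → factor 3/0.25 = 12
Step 4: 100 μL brought to 1.25 mL → factor 1250/100 = 12.5
Overall dilution factor = 24.056 × 6.9231 × 12 × 12.5 = 24981
Final = 2.50 mM / 24981 = 0.0001001 mM = 0.100 μM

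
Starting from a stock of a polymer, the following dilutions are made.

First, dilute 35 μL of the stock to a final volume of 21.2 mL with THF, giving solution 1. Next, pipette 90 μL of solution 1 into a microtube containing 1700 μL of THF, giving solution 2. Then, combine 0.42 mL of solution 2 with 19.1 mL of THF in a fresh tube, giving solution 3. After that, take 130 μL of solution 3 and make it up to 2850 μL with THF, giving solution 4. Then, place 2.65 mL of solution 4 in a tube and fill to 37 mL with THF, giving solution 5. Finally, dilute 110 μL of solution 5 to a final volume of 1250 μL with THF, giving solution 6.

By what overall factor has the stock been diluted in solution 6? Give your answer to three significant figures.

Step 1: 35 μL brought to 21.2 mL → factor 21200/35 = 605.71
Step 2: 90 μL + 1700 μL = 1790 μL total → factor 1790/90 = 19.889
Step 3: 0.42 mL + 19.1 mL = 19.52 mL total → factor 19.52/0.42 = 46.476
Step 4: 130 μL brought to 2850 μL → factor 2850/130 = 21.923
Step 5: 2.65 mL brought to 37 mL → factor 37/2.65 = 13.962
Step 6: 110 μL brought to 1250 μL → factor 1250/110 = 11.364
Overall dilution factor = 605.71 × 19.889 × 46.476 × 21.923 × 13.962 × 11.364 = 1.9475 × 10^9

1.95 × 10^9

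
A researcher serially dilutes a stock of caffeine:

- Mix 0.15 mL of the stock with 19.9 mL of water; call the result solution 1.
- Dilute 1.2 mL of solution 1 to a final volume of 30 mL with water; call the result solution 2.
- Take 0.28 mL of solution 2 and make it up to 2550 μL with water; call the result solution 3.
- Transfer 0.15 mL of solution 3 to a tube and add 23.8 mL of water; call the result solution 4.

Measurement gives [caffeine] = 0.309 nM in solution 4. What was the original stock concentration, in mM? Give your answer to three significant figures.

Step 1: 0.15 mL + 19.9 mL = 20.05 mL total → factor 20.05/0.15 = 133.67
Step 2: 1.2 mL brought to 30 mL → factor 30/1.2 = 25
Step 3: 0.28 mL brought to 2550 μL → factor 2.55/0.28 = 9.1071
Step 4: 0.15 mL + 23.8 mL = 23.95 mL total → factor 23.95/0.15 = 159.67
Overall dilution factor = 133.67 × 25 × 9.1071 × 159.67 = 4.8591 × 10^6
Stock = 0.309 nM × 4.8591 × 10^6 = 1.501 × 10^6 nM = 1.50 mM

1.50 mM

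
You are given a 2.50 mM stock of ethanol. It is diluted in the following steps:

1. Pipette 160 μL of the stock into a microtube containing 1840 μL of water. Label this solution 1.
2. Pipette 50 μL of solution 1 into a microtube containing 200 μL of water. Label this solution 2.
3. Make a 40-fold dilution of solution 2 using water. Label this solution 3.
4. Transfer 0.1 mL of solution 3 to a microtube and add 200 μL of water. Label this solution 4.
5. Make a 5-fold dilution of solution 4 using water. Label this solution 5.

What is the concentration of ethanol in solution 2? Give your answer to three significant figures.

Step 1: 160 μL + 1840 μL = 2000 μL total → factor 2000/160 = 12.5
Step 2: 50 μL + 200 μL = 250 μL total → factor 250/50 = 5
Dilution factor through solution 2 = 12.5 × 5 = 62.5
[solution 2] = 2.50 mM / 62.5 = 0.0400 mM

0.0400 mM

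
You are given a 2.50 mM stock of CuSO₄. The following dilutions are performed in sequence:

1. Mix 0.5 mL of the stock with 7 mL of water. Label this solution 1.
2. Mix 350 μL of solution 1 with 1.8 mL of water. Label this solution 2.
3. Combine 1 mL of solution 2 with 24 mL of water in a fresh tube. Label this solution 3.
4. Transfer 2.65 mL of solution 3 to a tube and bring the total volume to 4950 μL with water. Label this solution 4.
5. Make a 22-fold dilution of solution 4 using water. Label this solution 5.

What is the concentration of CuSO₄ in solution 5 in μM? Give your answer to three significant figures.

0.0264 μM

Step 1: 0.5 mL + 7 mL = 7.5 mL total → factor 7.5/0.5 = 15
Step 2: 350 μL + 1.8 mL = 2150 μL total → factor 2150/350 = 6.1429
Step 3: 1 mL + 24 mL = 25 mL total → factor 25/1 = 25
Step 4: 2.65 mL brought to 4950 μL → factor 4.95/2.65 = 1.8679
Step 5: 22-fold → factor 22
Overall dilution factor = 15 × 6.1429 × 25 × 1.8679 × 22 = 94664
Final = 2.50 mM / 94664 = 2.641 × 10^-5 mM = 0.0264 μM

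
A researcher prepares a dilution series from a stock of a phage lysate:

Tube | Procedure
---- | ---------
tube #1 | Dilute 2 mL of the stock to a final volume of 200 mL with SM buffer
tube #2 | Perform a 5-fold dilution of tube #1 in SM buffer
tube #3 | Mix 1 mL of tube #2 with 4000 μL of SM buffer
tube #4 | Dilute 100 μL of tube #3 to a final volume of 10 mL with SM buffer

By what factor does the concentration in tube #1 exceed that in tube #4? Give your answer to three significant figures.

Step 1: 2 mL brought to 200 mL → factor 200/2 = 100
Step 2: 5-fold → factor 5
Step 3: 1 mL + 4000 μL = 5 mL total → factor 5/1 = 5
Step 4: 100 μL brought to 10 mL → factor 10000/100 = 100
Dilution factor to tube #1 = 100; to tube #4 = 2.5 × 10^5
[tube #1]/[tube #4] = (factor to tube #4)/(factor to tube #1) = 2.5 × 10^5/100 = 2.50 × 10^3

2.50 × 10^3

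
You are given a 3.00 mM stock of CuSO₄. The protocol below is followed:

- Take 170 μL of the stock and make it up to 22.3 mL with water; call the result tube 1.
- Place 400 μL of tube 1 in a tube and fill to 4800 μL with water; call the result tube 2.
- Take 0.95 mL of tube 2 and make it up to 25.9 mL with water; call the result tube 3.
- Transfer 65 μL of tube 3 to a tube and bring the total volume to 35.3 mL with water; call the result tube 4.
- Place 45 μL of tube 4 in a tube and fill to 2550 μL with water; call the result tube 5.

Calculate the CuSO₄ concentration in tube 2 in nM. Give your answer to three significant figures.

1.91 × 10^3 nM

Step 1: 170 μL brought to 22.3 mL → factor 22300/170 = 131.18
Step 2: 400 μL brought to 4800 μL → factor 4800/400 = 12
Dilution factor through tube 2 = 131.18 × 12 = 1574.1
[tube 2] = 3.00 mM / 1574.1 = 0.001906 mM = 1.91 × 10^3 nM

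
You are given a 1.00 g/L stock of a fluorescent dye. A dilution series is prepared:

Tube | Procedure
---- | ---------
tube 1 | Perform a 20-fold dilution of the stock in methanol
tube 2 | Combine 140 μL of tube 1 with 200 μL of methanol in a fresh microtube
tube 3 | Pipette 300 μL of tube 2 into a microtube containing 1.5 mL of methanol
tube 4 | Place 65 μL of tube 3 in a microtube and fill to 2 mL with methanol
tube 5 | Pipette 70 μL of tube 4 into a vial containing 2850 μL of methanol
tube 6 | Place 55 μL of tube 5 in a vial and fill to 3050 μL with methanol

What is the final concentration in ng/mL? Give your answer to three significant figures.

0.0482 ng/mL

Step 1: 20-fold → factor 20
Step 2: 140 μL + 200 μL = 340 μL total → factor 340/140 = 2.4286
Step 3: 300 μL + 1.5 mL = 1800 μL total → factor 1800/300 = 6
Step 4: 65 μL brought to 2 mL → factor 2000/65 = 30.769
Step 5: 70 μL + 2850 μL = 2920 μL total → factor 2920/70 = 41.714
Step 6: 55 μL brought to 3050 μL → factor 3050/55 = 55.455
Overall dilution factor = 20 × 2.4286 × 6 × 30.769 × 41.714 × 55.455 = 2.0743 × 10^7
Final = 1.00 g/L / 2.0743 × 10^7 = 4.821 × 10^-8 g/L = 0.0482 ng/mL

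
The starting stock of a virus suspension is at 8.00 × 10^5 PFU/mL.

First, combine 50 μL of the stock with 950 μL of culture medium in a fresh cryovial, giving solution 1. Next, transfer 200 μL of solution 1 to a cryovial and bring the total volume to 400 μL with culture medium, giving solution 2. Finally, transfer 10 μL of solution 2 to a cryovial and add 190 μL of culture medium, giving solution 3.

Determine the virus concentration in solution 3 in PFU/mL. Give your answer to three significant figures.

1.00 × 10^3 PFU/mL

Step 1: 50 μL + 950 μL = 1000 μL total → factor 1000/50 = 20
Step 2: 200 μL brought to 400 μL → factor 400/200 = 2
Step 3: 10 μL + 190 μL = 200 μL total → factor 200/10 = 20
Overall dilution factor = 20 × 2 × 20 = 800
Final = 8.00 × 10^5 PFU/mL / 800 = 1.00 × 10^3 PFU/mL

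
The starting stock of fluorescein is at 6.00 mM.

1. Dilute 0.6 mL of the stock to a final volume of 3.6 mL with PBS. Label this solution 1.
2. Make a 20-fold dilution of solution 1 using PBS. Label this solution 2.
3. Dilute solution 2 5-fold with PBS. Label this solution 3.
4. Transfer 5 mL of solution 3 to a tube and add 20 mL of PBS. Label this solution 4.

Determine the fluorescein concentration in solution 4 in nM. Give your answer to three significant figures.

Step 1: 0.6 mL brought to 3.6 mL → factor 3.6/0.6 = 6
Step 2: 20-fold → factor 20
Step 3: 5-fold → factor 5
Step 4: 5 mL + 20 mL = 25 mL total → factor 25/5 = 5
Overall dilution factor = 6 × 20 × 5 × 5 = 3000
Final = 6.00 mM / 3000 = 0.002000 mM = 2.00 × 10^3 nM

2.00 × 10^3 nM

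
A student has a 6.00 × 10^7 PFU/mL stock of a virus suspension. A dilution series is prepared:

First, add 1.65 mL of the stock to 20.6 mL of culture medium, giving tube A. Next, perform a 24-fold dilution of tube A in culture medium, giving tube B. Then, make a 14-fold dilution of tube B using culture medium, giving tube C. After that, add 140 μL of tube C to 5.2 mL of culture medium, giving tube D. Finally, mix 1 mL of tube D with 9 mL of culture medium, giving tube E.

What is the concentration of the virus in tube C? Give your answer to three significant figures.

Step 1: 1.65 mL + 20.6 mL = 22.25 mL total → factor 22.25/1.65 = 13.485
Step 2: 24-fold → factor 24
Step 3: 14-fold → factor 14
Dilution factor through tube C = 13.485 × 24 × 14 = 4530.9
[tube C] = 6.00 × 10^7 PFU/mL / 4530.9 = 1.32 × 10^4 PFU/mL

1.32 × 10^4 PFU/mL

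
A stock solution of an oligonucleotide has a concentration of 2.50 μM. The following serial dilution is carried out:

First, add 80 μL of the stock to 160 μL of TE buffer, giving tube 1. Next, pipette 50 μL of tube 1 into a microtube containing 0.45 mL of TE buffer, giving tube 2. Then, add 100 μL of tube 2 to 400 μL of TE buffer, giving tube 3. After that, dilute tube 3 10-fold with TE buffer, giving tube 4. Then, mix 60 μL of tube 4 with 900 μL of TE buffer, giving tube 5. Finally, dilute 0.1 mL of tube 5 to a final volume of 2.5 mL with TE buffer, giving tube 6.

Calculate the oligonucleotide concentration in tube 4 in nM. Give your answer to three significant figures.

1.67 nM

Step 1: 80 μL + 160 μL = 240 μL total → factor 240/80 = 3
Step 2: 50 μL + 0.45 mL = 500 μL total → factor 500/50 = 10
Step 3: 100 μL + 400 μL = 500 μL total → factor 500/100 = 5
Step 4: 10-fold → factor 10
Dilution factor through tube 4 = 3 × 10 × 5 × 10 = 1500
[tube 4] = 2.50 μM / 1500 = 0.001667 μM = 1.67 nM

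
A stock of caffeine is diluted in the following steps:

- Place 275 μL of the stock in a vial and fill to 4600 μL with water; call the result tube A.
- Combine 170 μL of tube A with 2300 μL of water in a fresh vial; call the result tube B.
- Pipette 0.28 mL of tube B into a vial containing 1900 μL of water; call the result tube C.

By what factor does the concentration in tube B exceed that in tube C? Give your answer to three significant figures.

7.79

Step 1: 275 μL brought to 4600 μL → factor 4600/275 = 16.727
Step 2: 170 μL + 2300 μL = 2470 μL total → factor 2470/170 = 14.529
Step 3: 0.28 mL + 1900 μL = 2.18 mL total → factor 2.18/0.28 = 7.7857
Dilution factor to tube B = 243.04; to tube C = 1892.2
[tube B]/[tube C] = (factor to tube C)/(factor to tube B) = 1892.2/243.04 = 7.79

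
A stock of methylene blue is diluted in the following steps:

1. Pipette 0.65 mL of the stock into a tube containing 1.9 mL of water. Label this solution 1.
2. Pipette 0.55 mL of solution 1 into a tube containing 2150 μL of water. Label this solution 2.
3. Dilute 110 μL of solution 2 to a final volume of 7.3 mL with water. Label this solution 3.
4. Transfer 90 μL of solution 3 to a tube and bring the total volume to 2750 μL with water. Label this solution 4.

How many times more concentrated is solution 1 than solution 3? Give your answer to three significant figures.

326

Step 1: 0.65 mL + 1.9 mL = 2.55 mL total → factor 2.55/0.65 = 3.9231
Step 2: 0.55 mL + 2150 μL = 2.7 mL total → factor 2.7/0.55 = 4.9091
Step 3: 110 μL brought to 7.3 mL → factor 7300/110 = 66.364
Dilution factor to solution 1 = 3.9231; to solution 3 = 1278.1
[solution 1]/[solution 3] = (factor to solution 3)/(factor to solution 1) = 1278.1/3.9231 = 326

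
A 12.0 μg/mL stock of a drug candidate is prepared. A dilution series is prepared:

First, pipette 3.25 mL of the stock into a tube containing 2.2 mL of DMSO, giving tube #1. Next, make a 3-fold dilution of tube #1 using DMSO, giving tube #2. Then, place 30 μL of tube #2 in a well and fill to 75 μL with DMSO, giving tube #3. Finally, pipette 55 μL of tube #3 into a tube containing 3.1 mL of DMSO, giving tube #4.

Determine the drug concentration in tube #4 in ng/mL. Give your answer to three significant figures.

16.6 ng/mL

Step 1: 3.25 mL + 2.2 mL = 5.45 mL total → factor 5.45/3.25 = 1.6769
Step 2: 3-fold → factor 3
Step 3: 30 μL brought to 75 μL → factor 75/30 = 2.5
Step 4: 55 μL + 3.1 mL = 3155 μL total → factor 3155/55 = 57.364
Overall dilution factor = 1.6769 × 3 × 2.5 × 57.364 = 721.46
Final = 12.0 μg/mL / 721.46 = 0.01663 μg/mL = 16.6 ng/mL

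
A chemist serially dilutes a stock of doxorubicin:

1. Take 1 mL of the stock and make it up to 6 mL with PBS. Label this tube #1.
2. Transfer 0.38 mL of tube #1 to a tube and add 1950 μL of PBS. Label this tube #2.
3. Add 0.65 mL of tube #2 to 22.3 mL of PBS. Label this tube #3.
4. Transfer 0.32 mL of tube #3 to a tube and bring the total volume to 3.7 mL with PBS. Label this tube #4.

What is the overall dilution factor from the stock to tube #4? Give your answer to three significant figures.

1.50 × 10^4

Step 1: 1 mL brought to 6 mL → factor 6/1 = 6
Step 2: 0.38 mL + 1950 μL = 2.33 mL total → factor 2.33/0.38 = 6.1316
Step 3: 0.65 mL + 22.3 mL = 22.95 mL total → factor 22.95/0.65 = 35.308
Step 4: 0.32 mL brought to 3.7 mL → factor 3.7/0.32 = 11.562
Overall dilution factor = 6 × 6.1316 × 35.308 × 11.562 = 15019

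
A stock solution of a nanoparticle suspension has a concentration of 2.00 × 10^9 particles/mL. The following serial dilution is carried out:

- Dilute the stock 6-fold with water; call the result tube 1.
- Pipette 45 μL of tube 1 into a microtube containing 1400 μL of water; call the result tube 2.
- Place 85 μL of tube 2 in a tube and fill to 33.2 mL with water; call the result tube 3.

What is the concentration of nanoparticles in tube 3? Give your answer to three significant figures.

Step 1: 6-fold → factor 6
Step 2: 45 μL + 1400 μL = 1445 μL total → factor 1445/45 = 32.111
Step 3: 85 μL brought to 33.2 mL → factor 33200/85 = 390.59
Overall dilution factor = 6 × 32.111 × 390.59 = 75253
Final = 2.00 × 10^9 particles/mL / 75253 = 2.66 × 10^4 particles/mL

2.66 × 10^4 particles/mL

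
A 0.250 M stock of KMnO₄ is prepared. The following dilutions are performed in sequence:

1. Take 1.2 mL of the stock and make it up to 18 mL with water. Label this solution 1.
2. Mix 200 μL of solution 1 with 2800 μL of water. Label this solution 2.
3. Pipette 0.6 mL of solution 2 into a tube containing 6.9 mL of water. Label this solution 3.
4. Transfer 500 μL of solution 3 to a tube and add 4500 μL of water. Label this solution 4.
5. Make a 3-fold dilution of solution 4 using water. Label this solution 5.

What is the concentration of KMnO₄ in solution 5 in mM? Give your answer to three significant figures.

Step 1: 1.2 mL brought to 18 mL → factor 18/1.2 = 15
Step 2: 200 μL + 2800 μL = 3000 μL total → factor 3000/200 = 15
Step 3: 0.6 mL + 6.9 mL = 7.5 mL total → factor 7.5/0.6 = 12.5
Step 4: 500 μL + 4500 μL = 5000 μL total → factor 5000/500 = 10
Step 5: 3-fold → factor 3
Overall dilution factor = 15 × 15 × 12.5 × 10 × 3 = 84375
Final = 0.250 M / 84375 = 2.963 × 10^-6 M = 0.00296 mM

0.00296 mM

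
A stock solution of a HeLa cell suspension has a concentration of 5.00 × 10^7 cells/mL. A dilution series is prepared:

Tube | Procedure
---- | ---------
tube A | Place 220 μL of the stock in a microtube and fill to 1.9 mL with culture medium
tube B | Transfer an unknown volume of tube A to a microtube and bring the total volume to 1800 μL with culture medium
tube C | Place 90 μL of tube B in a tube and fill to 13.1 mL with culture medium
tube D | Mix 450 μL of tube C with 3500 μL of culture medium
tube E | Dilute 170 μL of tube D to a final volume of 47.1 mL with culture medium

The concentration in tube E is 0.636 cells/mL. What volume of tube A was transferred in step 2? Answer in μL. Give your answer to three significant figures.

70.0 μL

Step 1: 220 μL brought to 1.9 mL → factor 1900/220 = 8.6364
Step 2: v brought to 1800 μL → factor = 1800 μL/v
Step 3: 90 μL brought to 13.1 mL → factor 13100/90 = 145.56
Step 4: 450 μL + 3500 μL = 3950 μL total → factor 3950/450 = 8.7778
Step 5: 170 μL brought to 47.1 mL → factor 47100/170 = 277.06
Product of known-step factors = 3.0571 × 10^6
Overall factor = 5.00 × 10^7 cells/mL / (0.636 cells/mL) = 7.8616 × 10^7
Step-2 factor = 7.8616 × 10^7 / 3.0571 × 10^6 = 25.716
v = 1800 μL / 25.716 = 70.0 μL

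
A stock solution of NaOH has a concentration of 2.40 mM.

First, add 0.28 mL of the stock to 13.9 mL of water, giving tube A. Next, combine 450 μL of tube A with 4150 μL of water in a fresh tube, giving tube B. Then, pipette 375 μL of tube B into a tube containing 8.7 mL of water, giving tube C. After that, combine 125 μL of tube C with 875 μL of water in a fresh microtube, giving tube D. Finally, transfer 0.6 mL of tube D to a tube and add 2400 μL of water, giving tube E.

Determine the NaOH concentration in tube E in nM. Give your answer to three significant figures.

4.79 nM

Step 1: 0.28 mL + 13.9 mL = 14.18 mL total → factor 14.18/0.28 = 50.643
Step 2: 450 μL + 4150 μL = 4600 μL total → factor 4600/450 = 10.222
Step 3: 375 μL + 8.7 mL = 9075 μL total → factor 9075/375 = 24.2
Step 4: 125 μL + 875 μL = 1000 μL total → factor 1000/125 = 8
Step 5: 0.6 mL + 2400 μL = 3 mL total → factor 3/0.6 = 5
Overall dilution factor = 50.643 × 10.222 × 24.2 × 8 × 5 = 5.0112 × 10^5
Final = 2.40 mM / 5.0112 × 10^5 = 4.789 × 10^-6 mM = 4.79 nM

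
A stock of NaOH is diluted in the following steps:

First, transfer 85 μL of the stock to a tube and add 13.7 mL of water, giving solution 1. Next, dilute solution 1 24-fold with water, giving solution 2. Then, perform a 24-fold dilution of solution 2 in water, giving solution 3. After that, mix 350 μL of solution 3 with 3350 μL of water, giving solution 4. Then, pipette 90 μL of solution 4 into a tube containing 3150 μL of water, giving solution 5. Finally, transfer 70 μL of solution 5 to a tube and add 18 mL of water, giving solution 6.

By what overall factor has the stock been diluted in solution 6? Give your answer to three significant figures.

9.18 × 10^9

Step 1: 85 μL + 13.7 mL = 13785 μL total → factor 13785/85 = 162.18
Step 2: 24-fold → factor 24
Step 3: 24-fold → factor 24
Step 4: 350 μL + 3350 μL = 3700 μL total → factor 3700/350 = 10.571
Step 5: 90 μL + 3150 μL = 3240 μL total → factor 3240/90 = 36
Step 6: 70 μL + 18 mL = 18070 μL total → factor 18070/70 = 258.14
Overall dilution factor = 162.18 × 24 × 24 × 10.571 × 36 × 258.14 = 9.1771 × 10^9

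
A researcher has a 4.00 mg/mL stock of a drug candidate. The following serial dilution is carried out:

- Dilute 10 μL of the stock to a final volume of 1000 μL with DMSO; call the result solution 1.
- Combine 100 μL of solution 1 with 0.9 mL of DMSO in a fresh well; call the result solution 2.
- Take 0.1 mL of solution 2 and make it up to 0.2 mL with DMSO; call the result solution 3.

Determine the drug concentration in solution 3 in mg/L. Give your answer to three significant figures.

Step 1: 10 μL brought to 1000 μL → factor 1000/10 = 100
Step 2: 100 μL + 0.9 mL = 1000 μL total → factor 1000/100 = 10
Step 3: 0.1 mL brought to 0.2 mL → factor 0.2/0.1 = 2
Overall dilution factor = 100 × 10 × 2 = 2000
Final = 4.00 mg/mL / 2000 = 0.002000 mg/mL = 2.00 mg/L

2.00 mg/L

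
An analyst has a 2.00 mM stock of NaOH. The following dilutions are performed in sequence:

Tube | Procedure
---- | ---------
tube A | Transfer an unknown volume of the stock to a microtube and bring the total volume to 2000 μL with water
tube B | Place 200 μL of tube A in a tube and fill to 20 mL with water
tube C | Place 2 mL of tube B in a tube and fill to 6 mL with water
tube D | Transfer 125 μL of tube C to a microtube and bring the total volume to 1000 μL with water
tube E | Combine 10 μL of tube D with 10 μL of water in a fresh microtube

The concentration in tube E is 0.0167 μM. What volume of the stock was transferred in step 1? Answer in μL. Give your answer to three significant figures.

Step 1: v brought to 2000 μL → factor = 2000 μL/v
Step 2: 200 μL brought to 20 mL → factor 20000/200 = 100
Step 3: 2 mL brought to 6 mL → factor 6/2 = 3
Step 4: 125 μL brought to 1000 μL → factor 1000/125 = 8
Step 5: 10 μL + 10 μL = 20 μL total → factor 20/10 = 2
Product of known-step factors = 4800
Overall factor = 2.00 mM / (0.0167 μM) = 1.1976 × 10^5
Step-1 factor = 1.1976 × 10^5 / 4800 = 24.95
v = 2000 μL / 24.95 = 80.2 μL

80.2 μL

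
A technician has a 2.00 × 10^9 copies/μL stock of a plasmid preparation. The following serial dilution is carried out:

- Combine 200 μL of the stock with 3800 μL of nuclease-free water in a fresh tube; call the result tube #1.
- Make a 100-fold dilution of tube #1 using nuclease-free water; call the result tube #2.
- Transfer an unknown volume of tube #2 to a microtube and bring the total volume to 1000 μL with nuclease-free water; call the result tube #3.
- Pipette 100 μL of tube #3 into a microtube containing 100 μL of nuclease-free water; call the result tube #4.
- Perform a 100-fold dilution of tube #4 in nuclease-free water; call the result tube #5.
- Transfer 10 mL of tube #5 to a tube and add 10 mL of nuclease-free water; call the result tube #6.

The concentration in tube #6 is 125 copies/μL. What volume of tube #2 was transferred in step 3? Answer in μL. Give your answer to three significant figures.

Step 1: 200 μL + 3800 μL = 4000 μL total → factor 4000/200 = 20
Step 2: 100-fold → factor 100
Step 3: v brought to 1000 μL → factor = 1000 μL/v
Step 4: 100 μL + 100 μL = 200 μL total → factor 200/100 = 2
Step 5: 100-fold → factor 100
Step 6: 10 mL + 10 mL = 20 mL total → factor 20/10 = 2
Product of known-step factors = 8 × 10^5
Overall factor = 2.00 × 10^9 copies/μL / (125 copies/μL) = 1.6 × 10^7
Step-3 factor = 1.6 × 10^7 / 8 × 10^5 = 20
v = 1000 μL / 20 = 50.0 μL

50.0 μL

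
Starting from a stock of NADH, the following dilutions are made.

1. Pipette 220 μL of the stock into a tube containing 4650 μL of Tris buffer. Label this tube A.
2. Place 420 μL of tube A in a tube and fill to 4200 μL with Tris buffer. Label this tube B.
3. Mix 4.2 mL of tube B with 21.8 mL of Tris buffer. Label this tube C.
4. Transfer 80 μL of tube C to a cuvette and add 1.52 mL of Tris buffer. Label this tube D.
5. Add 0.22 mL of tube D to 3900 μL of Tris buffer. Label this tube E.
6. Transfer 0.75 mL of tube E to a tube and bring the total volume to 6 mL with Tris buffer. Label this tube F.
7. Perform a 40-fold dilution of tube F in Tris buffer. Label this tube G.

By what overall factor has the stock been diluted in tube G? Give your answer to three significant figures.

1.64 × 10^8

Step 1: 220 μL + 4650 μL = 4870 μL total → factor 4870/220 = 22.136
Step 2: 420 μL brought to 4200 μL → factor 4200/420 = 10
Step 3: 4.2 mL + 21.8 mL = 26 mL total → factor 26/4.2 = 6.1905
Step 4: 80 μL + 1.52 mL = 1600 μL total → factor 1600/80 = 20
Step 5: 0.22 mL + 3900 μL = 4.12 mL total → factor 4.12/0.22 = 18.727
Step 6: 0.75 mL brought to 6 mL → factor 6/0.75 = 8
Step 7: 40-fold → factor 40
Overall dilution factor = 22.136 × 10 × 6.1905 × 20 × 18.727 × 8 × 40 = 1.6424 × 10^8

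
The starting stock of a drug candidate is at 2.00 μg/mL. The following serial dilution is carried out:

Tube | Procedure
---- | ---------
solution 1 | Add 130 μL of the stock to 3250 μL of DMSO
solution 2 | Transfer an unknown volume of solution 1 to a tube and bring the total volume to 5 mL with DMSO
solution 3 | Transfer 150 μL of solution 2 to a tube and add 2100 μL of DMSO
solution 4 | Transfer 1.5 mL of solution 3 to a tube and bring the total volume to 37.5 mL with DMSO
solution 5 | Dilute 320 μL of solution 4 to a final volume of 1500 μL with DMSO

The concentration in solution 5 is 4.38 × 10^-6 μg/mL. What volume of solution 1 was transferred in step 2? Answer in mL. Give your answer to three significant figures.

Step 1: 130 μL + 3250 μL = 3380 μL total → factor 3380/130 = 26
Step 2: v brought to 5 mL → factor = 5 mL/v
Step 3: 150 μL + 2100 μL = 2250 μL total → factor 2250/150 = 15
Step 4: 1.5 mL brought to 37.5 mL → factor 37.5/1.5 = 25
Step 5: 320 μL brought to 1500 μL → factor 1500/320 = 4.6875
Product of known-step factors = 45703
Overall factor = 2.00 μg/mL / (4.38 × 10^-6 μg/mL) = 4.5662 × 10^5
Step-2 factor = 4.5662 × 10^5 / 45703 = 9.991
v = 5 mL / 9.991 = 0.500 mL

0.500 mL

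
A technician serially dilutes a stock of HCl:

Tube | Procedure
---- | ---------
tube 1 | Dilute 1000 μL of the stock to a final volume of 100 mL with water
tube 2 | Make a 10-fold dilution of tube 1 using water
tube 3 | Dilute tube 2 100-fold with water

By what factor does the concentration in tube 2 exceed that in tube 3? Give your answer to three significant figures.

100

Step 1: 1000 μL brought to 100 mL → factor 1 × 10^5/1000 = 100
Step 2: 10-fold → factor 10
Step 3: 100-fold → factor 100
Dilution factor to tube 2 = 1000; to tube 3 = 1 × 10^5
[tube 2]/[tube 3] = (factor to tube 3)/(factor to tube 2) = 1 × 10^5/1000 = 100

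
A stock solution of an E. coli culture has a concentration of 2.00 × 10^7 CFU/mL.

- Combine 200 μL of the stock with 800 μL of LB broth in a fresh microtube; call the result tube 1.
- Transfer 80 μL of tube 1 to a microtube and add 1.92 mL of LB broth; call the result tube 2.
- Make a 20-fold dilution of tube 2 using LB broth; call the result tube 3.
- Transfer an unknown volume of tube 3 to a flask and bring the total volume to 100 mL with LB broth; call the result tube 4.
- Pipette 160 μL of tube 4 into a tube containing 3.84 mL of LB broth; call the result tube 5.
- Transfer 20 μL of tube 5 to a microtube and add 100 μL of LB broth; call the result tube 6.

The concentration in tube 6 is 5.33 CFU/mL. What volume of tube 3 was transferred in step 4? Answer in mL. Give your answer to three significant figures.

Step 1: 200 μL + 800 μL = 1000 μL total → factor 1000/200 = 5
Step 2: 80 μL + 1.92 mL = 2000 μL total → factor 2000/80 = 25
Step 3: 20-fold → factor 20
Step 4: v brought to 100 mL → factor = 100 mL/v
Step 5: 160 μL + 3.84 mL = 4000 μL total → factor 4000/160 = 25
Step 6: 20 μL + 100 μL = 120 μL total → factor 120/20 = 6
Product of known-step factors = 3.75 × 10^5
Overall factor = 2.00 × 10^7 CFU/mL / (5.33 CFU/mL) = 3.7523 × 10^6
Step-4 factor = 3.7523 × 10^6 / 3.75 × 10^5 = 10.006
v = 100 mL / 10.006 = 9.99 mL

9.99 mL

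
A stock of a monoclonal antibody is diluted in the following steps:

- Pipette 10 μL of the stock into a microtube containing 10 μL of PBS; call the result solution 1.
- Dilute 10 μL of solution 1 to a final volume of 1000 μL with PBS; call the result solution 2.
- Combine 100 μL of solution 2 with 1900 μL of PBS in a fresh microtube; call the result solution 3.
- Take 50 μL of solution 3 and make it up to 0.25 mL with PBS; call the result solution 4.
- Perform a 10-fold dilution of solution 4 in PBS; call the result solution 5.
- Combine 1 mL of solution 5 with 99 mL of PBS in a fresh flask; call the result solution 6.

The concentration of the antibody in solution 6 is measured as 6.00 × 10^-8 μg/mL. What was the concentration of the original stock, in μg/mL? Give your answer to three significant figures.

Step 1: 10 μL + 10 μL = 20 μL total → factor 20/10 = 2
Step 2: 10 μL brought to 1000 μL → factor 1000/10 = 100
Step 3: 100 μL + 1900 μL = 2000 μL total → factor 2000/100 = 20
Step 4: 50 μL brought to 0.25 mL → factor 250/50 = 5
Step 5: 10-fold → factor 10
Step 6: 1 mL + 99 mL = 100 mL total → factor 100/1 = 100
Overall dilution factor = 2 × 100 × 20 × 5 × 10 × 100 = 2 × 10^7
Stock = 6.00 × 10^-8 μg/mL × 2 × 10^7 = 1.20 μg/mL

1.20 μg/mL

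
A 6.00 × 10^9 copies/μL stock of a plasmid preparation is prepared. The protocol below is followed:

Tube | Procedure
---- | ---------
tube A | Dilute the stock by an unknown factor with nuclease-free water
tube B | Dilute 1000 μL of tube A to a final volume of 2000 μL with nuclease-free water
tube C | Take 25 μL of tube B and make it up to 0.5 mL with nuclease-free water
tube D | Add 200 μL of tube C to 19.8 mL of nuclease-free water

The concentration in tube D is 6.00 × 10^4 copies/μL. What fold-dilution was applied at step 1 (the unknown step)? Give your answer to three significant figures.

25.0-fold

Step 1: unknown factor x
Step 2: 1000 μL brought to 2000 μL → factor 2000/1000 = 2
Step 3: 25 μL brought to 0.5 mL → factor 500/25 = 20
Step 4: 200 μL + 19.8 mL = 20000 μL total → factor 20000/200 = 100
Product of known-step factors = 4000
Overall factor = 6.00 × 10^9 copies/μL / (6.00 × 10^4 copies/μL) = 1 × 10^5
x = 1 × 10^5 / 4000 = 25.0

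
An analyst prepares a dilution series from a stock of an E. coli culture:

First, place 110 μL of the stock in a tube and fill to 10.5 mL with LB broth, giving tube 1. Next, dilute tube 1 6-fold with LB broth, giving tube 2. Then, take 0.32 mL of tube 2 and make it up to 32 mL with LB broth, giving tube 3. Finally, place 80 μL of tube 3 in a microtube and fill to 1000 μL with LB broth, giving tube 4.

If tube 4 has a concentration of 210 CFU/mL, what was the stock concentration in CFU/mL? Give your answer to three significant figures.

Step 1: 110 μL brought to 10.5 mL → factor 10500/110 = 95.455
Step 2: 6-fold → factor 6
Step 3: 0.32 mL brought to 32 mL → factor 32/0.32 = 100
Step 4: 80 μL brought to 1000 μL → factor 1000/80 = 12.5
Overall dilution factor = 95.455 × 6 × 100 × 12.5 = 7.1591 × 10^5
Stock = 210 CFU/mL × 7.1591 × 10^5 = 1.50 × 10^8 CFU/mL

1.50 × 10^8 CFU/mL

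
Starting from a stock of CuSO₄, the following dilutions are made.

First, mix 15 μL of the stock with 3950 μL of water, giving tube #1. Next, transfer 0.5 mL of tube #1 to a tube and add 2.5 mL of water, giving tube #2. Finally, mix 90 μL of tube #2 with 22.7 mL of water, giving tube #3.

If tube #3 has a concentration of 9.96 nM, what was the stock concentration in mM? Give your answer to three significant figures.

Step 1: 15 μL + 3950 μL = 3965 μL total → factor 3965/15 = 264.33
Step 2: 0.5 mL + 2.5 mL = 3 mL total → factor 3/0.5 = 6
Step 3: 90 μL + 22.7 mL = 22790 μL total → factor 22790/90 = 253.22
Overall dilution factor = 264.33 × 6 × 253.22 = 4.0161 × 10^5
Stock = 9.96 nM × 4.0161 × 10^5 = 4.000 × 10^6 nM = 4.00 mM

4.00 mM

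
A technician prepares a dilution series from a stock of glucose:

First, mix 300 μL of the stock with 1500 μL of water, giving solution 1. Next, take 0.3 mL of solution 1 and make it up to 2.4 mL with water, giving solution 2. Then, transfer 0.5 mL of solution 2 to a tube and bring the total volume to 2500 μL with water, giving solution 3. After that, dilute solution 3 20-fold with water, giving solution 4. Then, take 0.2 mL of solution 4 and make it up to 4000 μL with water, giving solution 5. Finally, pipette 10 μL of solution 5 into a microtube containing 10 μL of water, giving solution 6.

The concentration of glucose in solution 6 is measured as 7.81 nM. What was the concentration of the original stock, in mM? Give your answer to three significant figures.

Step 1: 300 μL + 1500 μL = 1800 μL total → factor 1800/300 = 6
Step 2: 0.3 mL brought to 2.4 mL → factor 2.4/0.3 = 8
Step 3: 0.5 mL brought to 2500 μL → factor 2.5/0.5 = 5
Step 4: 20-fold → factor 20
Step 5: 0.2 mL brought to 4000 μL → factor 4/0.2 = 20
Step 6: 10 μL + 10 μL = 20 μL total → factor 20/10 = 2
Overall dilution factor = 6 × 8 × 5 × 20 × 20 × 2 = 1.92 × 10^5
Stock = 7.81 nM × 1.92 × 10^5 = 1.500 × 10^6 nM = 1.50 mM

1.50 mM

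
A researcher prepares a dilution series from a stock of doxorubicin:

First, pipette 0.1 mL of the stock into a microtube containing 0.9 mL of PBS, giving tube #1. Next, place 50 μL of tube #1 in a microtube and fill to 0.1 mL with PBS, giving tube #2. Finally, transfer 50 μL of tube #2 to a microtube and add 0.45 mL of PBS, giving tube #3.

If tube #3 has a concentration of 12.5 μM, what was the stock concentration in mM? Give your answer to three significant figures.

2.50 mM

Step 1: 0.1 mL + 0.9 mL = 1 mL total → factor 1/0.1 = 10
Step 2: 50 μL brought to 0.1 mL → factor 100/50 = 2
Step 3: 50 μL + 0.45 mL = 500 μL total → factor 500/50 = 10
Overall dilution factor = 10 × 2 × 10 = 200
Stock = 12.5 μM × 200 = 2500 μM = 2.50 mM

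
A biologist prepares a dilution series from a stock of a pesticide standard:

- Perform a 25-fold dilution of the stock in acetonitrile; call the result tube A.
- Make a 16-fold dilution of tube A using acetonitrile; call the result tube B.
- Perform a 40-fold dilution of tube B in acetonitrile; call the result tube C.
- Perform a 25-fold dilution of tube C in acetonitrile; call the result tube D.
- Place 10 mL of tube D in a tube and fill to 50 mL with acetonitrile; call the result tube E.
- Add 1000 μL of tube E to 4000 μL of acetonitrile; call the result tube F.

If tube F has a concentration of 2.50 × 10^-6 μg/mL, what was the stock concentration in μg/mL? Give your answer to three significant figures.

25.0 μg/mL

Step 1: 25-fold → factor 25
Step 2: 16-fold → factor 16
Step 3: 40-fold → factor 40
Step 4: 25-fold → factor 25
Step 5: 10 mL brought to 50 mL → factor 50/10 = 5
Step 6: 1000 μL + 4000 μL = 5000 μL total → factor 5000/1000 = 5
Overall dilution factor = 25 × 16 × 40 × 25 × 5 × 5 = 1 × 10^7
Stock = 2.50 × 10^-6 μg/mL × 1 × 10^7 = 25.0 μg/mL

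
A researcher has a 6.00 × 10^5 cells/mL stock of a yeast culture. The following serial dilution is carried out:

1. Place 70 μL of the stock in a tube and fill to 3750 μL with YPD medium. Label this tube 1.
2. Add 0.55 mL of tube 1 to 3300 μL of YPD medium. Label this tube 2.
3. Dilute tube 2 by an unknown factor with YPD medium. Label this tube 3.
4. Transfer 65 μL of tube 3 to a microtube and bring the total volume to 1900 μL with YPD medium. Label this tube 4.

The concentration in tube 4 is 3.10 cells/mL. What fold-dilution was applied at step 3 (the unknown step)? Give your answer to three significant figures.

Step 1: 70 μL brought to 3750 μL → factor 3750/70 = 53.571
Step 2: 0.55 mL + 3300 μL = 3.85 mL total → factor 3.85/0.55 = 7
Step 3: unknown factor x
Step 4: 65 μL brought to 1900 μL → factor 1900/65 = 29.231
Product of known-step factors = 10962
Overall factor = 6.00 × 10^5 cells/mL / (3.10 cells/mL) = 1.9355 × 10^5
x = 1.9355 × 10^5 / 10962 = 17.7

17.7-fold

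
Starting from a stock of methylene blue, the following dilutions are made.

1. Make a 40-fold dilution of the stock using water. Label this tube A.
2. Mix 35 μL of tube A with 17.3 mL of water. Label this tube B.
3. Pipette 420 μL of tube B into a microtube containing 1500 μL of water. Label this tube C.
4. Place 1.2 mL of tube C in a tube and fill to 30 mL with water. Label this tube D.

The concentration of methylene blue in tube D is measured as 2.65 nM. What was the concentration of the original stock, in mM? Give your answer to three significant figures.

Step 1: 40-fold → factor 40
Step 2: 35 μL + 17.3 mL = 17335 μL total → factor 17335/35 = 495.29
Step 3: 420 μL + 1500 μL = 1920 μL total → factor 1920/420 = 4.5714
Step 4: 1.2 mL brought to 30 mL → factor 30/1.2 = 25
Overall dilution factor = 40 × 495.29 × 4.5714 × 25 = 2.2642 × 10^6
Stock = 2.65 nM × 2.2642 × 10^6 = 6.000 × 10^6 nM = 6.00 mM

6.00 mM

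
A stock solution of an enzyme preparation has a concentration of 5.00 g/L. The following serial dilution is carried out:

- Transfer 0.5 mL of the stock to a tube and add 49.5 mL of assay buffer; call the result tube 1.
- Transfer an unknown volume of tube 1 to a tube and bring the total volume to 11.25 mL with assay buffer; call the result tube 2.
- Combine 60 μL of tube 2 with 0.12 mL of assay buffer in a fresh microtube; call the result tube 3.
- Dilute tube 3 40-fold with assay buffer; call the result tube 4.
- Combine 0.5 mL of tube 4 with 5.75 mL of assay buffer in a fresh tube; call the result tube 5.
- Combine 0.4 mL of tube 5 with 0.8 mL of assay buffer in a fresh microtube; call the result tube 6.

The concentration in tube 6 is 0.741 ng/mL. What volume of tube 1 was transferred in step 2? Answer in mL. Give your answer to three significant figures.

0.750 mL

Step 1: 0.5 mL + 49.5 mL = 50 mL total → factor 50/0.5 = 100
Step 2: v brought to 11.25 mL → factor = 11.25 mL/v
Step 3: 60 μL + 0.12 mL = 180 μL total → factor 180/60 = 3
Step 4: 40-fold → factor 40
Step 5: 0.5 mL + 5.75 mL = 6.25 mL total → factor 6.25/0.5 = 12.5
Step 6: 0.4 mL + 0.8 mL = 1.2 mL total → factor 1.2/0.4 = 3
Product of known-step factors = 4.5 × 10^5
Overall factor = 5.00 g/L / (0.741 ng/mL) = 6.7476 × 10^6
Step-2 factor = 6.7476 × 10^6 / 4.5 × 10^5 = 14.995
v = 11.25 mL / 14.995 = 0.750 mL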